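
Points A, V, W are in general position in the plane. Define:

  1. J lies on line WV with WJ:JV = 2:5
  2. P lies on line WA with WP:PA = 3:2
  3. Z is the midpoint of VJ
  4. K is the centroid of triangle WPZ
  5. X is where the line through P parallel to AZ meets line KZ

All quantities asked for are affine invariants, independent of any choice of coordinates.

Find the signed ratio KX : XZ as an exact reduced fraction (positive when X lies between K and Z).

Set A = (0, 0), V = (1, 0), W = (0, 1); any affine frame gives the same invariant.
1. J lies on line WV with WJ:JV = 2:5 ⇒ J = (2/7, 5/7)
2. P lies on line WA with WP:PA = 3:2 ⇒ P = (0, 2/5)
3. Z is the midpoint of VJ ⇒ Z = (9/14, 5/14)
4. K is the centroid of triangle WPZ ⇒ K = (3/14, 41/70)
5. X is where the line through P parallel to AZ meets line KZ ⇒ X = (27/98, 271/490)
X = K + t·(Z−K) with t = 1/7, so KX:XZ = t:(1−t) = 1/7:6/7

KX:XZ = 1/6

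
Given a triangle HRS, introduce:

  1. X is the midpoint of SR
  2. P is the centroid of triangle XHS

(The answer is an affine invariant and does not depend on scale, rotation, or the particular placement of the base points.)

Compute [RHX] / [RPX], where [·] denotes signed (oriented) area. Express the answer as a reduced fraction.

Work in coordinates with H = (0, 0), R = (1, 0), S = (0, 1).
1. X is the midpoint of SR ⇒ X = (1/2, 1/2)
2. P is the centroid of triangle XHS ⇒ P = (1/6, 1/2)
2·[RHX] = -1/2, 2·[RPX] = -1/6
[RHX]:[RPX] = -1/2:-1/6 = 3

[RHX]:[RPX] = 3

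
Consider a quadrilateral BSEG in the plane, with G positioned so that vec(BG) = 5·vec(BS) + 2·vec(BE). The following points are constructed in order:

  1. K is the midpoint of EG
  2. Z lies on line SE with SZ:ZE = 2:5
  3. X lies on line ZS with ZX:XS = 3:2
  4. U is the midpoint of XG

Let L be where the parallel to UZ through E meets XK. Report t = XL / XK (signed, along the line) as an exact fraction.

Assign B = (0, 0), S = (1, 0), E = (0, 1), G = (5, 2) — the answer is frame-independent, so this choice is without loss of generality.
1. K is the midpoint of EG ⇒ K = (5/2, 3/2)
2. Z lies on line SE with SZ:ZE = 2:5 ⇒ Z = (5/7, 2/7)
3. X lies on line ZS with ZX:XS = 3:2 ⇒ X = (31/35, 4/35)
4. U is the midpoint of XG ⇒ U = (103/35, 37/35)
through E parallel to UZ: direction (-78/35, -27/35); meets XK at L = (4836/1505, 3179/1505)
L = X + t·(K−X) with t = 62/43

t = 62/43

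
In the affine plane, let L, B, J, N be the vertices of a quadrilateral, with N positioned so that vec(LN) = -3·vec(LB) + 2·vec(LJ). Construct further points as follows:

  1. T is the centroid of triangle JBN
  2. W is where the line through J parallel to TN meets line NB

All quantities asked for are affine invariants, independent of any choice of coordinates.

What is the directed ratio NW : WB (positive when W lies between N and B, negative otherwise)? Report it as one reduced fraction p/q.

NW:WB = -1/2

Choose coordinates L = (0, 0), B = (1, 0), J = (0, 1), N = (-3, 2).
1. T is the centroid of triangle JBN ⇒ T = (-2/3, 1)
2. W is where the line through J parallel to TN meets line NB ⇒ W = (-7, 4)
W = N + t·(B−N) with t = -1, so NW:WB = t:(1−t) = -1:2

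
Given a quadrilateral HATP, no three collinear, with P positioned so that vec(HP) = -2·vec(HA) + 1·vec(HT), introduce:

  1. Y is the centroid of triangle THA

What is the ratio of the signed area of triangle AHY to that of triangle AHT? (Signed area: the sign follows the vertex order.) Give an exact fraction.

[AHY]:[AHT] = 1/3

Assign H = (0, 0), A = (1, 0), T = (0, 1), P = (-2, 1) — the answer is frame-independent, so this choice is without loss of generality.
1. Y is the centroid of triangle THA ⇒ Y = (1/3, 1/3)
2·[AHY] = -1/3, 2·[AHT] = -1
[AHY]:[AHT] = -1/3:-1 = 1/3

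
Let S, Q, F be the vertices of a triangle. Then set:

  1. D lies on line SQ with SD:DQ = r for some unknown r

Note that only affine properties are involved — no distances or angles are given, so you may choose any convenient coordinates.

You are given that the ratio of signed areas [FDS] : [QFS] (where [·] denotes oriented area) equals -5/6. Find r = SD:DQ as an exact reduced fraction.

r = 5

Work in coordinates with S = (0, 0), Q = (1, 0), F = (0, 1).
1. With SD:DQ = r, write λ = r/(r+1) so D = S + λ·(Q−S); D is affine-linear in λ
Every point depending on D is an affine combination of D and λ-independent points, so each such coordinate is linear in λ; the λ² term in each signed area is a multiple of (Q−S)×(Q−S) = 0, so 2·[FDS] and 2·[QFS] are each linear in λ. Evaluating at λ=0 and λ=1:
  2·[FDS] = −λ,   2·[QFS] = 1
So [FDS]:[QFS] = (−λ) / (1). Setting this equal to -5/6:
  −λ = -5/6·(1)  ⇒  λ = 5/6
Then r = λ/(1−λ) = (5/6)/(1/6) = 5. Check: with r = 5, D = (5/6, 0) and [FDS]:[QFS] = -5/6 as required.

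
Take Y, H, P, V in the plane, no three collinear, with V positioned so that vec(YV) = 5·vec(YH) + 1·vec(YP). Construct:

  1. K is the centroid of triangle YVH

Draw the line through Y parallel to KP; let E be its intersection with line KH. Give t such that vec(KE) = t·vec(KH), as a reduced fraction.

Set Y = (0, 0), H = (1, 0), P = (0, 1), V = (5, 1); any affine frame gives the same invariant.
1. K is the centroid of triangle YVH ⇒ K = (2, 1/3)
through Y parallel to KP: direction (-2, 2/3); meets KH at E = (1/2, -1/6)
E = K + t·(H−K) with t = 3/2

t = 3/2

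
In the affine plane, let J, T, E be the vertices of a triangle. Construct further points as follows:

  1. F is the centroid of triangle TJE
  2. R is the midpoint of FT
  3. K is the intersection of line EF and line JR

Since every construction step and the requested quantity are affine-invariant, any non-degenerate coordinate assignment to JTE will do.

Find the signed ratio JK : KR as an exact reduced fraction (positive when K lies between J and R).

JK:KR = 2

Work in coordinates with J = (0, 0), T = (1, 0), E = (0, 1).
1. F is the centroid of triangle TJE ⇒ F = (1/3, 1/3)
2. R is the midpoint of FT ⇒ R = (2/3, 1/6)
3. K is the intersection of line EF and line JR ⇒ K = (4/9, 1/9)
K = J + t·(R−J) with t = 2/3, so JK:KR = t:(1−t) = 2/3:1/3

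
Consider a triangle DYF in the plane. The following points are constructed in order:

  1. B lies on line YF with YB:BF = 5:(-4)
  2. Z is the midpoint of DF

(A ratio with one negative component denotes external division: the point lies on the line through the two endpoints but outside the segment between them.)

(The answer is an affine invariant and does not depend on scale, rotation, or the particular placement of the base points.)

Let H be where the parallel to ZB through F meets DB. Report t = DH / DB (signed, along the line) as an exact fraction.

Choose coordinates D = (0, 0), Y = (1, 0), F = (0, 1).
1. B lies on line YF with YB:BF = 5:(-4) ⇒ B = (-4, 5)
2. Z is the midpoint of DF ⇒ Z = (0, 1/2)
through F parallel to ZB: direction (-4, 9/2); meets DB at H = (-8, 10)
H = D + t·(B−D) with t = 2

t = 2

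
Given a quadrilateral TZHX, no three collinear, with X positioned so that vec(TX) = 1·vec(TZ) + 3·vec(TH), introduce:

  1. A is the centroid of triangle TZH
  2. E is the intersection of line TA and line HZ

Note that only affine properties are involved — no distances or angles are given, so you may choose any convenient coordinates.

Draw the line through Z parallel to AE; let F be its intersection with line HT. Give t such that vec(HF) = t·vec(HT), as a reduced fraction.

Choose coordinates T = (0, 0), Z = (1, 0), H = (0, 1), X = (1, 3).
1. A is the centroid of triangle TZH ⇒ A = (1/3, 1/3)
2. E is the intersection of line TA and line HZ ⇒ E = (1/2, 1/2)
through Z parallel to AE: direction (1/6, 1/6); meets HT at F = (0, -1)
F = H + t·(T−H) with t = 2

t = 2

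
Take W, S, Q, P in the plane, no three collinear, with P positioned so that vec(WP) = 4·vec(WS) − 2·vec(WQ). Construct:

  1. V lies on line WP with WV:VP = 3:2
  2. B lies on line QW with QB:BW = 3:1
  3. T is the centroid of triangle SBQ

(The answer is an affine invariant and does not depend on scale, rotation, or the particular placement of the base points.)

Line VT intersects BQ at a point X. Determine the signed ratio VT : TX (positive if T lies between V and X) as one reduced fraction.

VT:TX = 31/5

Assign W = (0, 0), S = (1, 0), Q = (0, 1), P = (4, -2) — the answer is frame-independent, so this choice is without loss of generality.
1. V lies on line WP with WV:VP = 3:2 ⇒ V = (12/5, -6/5)
2. B lies on line QW with QB:BW = 3:1 ⇒ B = (0, 1/4)
3. T is the centroid of triangle SBQ ⇒ T = (1/3, 5/12)
line VT meets BQ at X = (0, 21/31)
T = V + t·(X−V) with t = 31/36, so VT:TX = 31/36:5/36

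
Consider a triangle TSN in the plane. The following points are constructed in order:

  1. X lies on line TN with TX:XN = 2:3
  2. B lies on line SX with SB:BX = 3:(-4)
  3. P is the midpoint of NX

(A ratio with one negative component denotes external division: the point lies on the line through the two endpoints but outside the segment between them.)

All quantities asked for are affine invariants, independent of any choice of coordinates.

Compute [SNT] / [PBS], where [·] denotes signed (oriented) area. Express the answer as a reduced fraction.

[SNT]:[PBS] = -10/9

Assign T = (0, 0), S = (1, 0), N = (0, 1) — the answer is frame-independent, so this choice is without loss of generality.
1. X lies on line TN with TX:XN = 2:3 ⇒ X = (0, 2/5)
2. B lies on line SX with SB:BX = 3:(-4) ⇒ B = (4, -6/5)
3. P is the midpoint of NX ⇒ P = (0, 7/10)
2·[SNT] = 1, 2·[PBS] = -9/10
[SNT]:[PBS] = 1:-9/10 = -10/9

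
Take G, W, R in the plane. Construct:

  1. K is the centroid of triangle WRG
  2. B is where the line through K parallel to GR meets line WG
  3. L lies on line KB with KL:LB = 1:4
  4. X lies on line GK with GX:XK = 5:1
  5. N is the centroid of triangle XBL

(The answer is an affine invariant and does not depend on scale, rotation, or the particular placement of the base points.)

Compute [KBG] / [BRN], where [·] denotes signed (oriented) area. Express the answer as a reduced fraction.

Assign G = (0, 0), W = (1, 0), R = (0, 1) — the answer is frame-independent, so this choice is without loss of generality.
1. K is the centroid of triangle WRG ⇒ K = (1/3, 1/3)
2. B is where the line through K parallel to GR meets line WG ⇒ B = (1/3, 0)
3. L lies on line KB with KL:LB = 1:4 ⇒ L = (1/3, 4/15)
4. X lies on line GK with GX:XK = 5:1 ⇒ X = (5/18, 5/18)
5. N is the centroid of triangle XBL ⇒ N = (17/54, 49/270)
2·[KBG] = -1/9, 2·[BRN] = -17/405
[KBG]:[BRN] = -1/9:-17/405 = 45/17

[KBG]:[BRN] = 45/17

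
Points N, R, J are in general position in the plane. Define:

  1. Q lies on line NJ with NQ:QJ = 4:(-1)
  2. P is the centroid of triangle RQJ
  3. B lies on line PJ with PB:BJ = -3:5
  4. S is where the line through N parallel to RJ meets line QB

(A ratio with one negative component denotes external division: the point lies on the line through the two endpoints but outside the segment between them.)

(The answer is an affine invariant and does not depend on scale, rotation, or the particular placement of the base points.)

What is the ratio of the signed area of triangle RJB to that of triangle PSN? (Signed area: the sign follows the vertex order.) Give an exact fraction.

[RJB]:[PSN] = 1/80

Assign N = (0, 0), R = (1, 0), J = (0, 1) — the answer is frame-independent, so this choice is without loss of generality.
1. Q lies on line NJ with NQ:QJ = 4:(-1) ⇒ Q = (0, 4/3)
2. P is the centroid of triangle RQJ ⇒ P = (1/3, 7/9)
3. B lies on line PJ with PB:BJ = -3:5 ⇒ B = (5/6, 4/9)
4. S is where the line through N parallel to RJ meets line QB ⇒ S = (20, -20)
2·[RJB] = -5/18, 2·[PSN] = -200/9
[RJB]:[PSN] = -5/18:-200/9 = 1/80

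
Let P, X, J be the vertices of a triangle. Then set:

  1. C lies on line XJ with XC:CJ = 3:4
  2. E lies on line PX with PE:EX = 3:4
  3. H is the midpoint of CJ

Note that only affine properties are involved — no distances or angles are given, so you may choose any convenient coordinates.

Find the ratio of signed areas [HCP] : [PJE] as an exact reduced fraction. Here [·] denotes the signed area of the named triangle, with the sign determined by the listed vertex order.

Assign P = (0, 0), X = (1, 0), J = (0, 1) — the answer is frame-independent, so this choice is without loss of generality.
1. C lies on line XJ with XC:CJ = 3:4 ⇒ C = (4/7, 3/7)
2. E lies on line PX with PE:EX = 3:4 ⇒ E = (3/7, 0)
3. H is the midpoint of CJ ⇒ H = (2/7, 5/7)
2·[HCP] = -2/7, 2·[PJE] = -3/7
[HCP]:[PJE] = -2/7:-3/7 = 2/3

[HCP]:[PJE] = 2/3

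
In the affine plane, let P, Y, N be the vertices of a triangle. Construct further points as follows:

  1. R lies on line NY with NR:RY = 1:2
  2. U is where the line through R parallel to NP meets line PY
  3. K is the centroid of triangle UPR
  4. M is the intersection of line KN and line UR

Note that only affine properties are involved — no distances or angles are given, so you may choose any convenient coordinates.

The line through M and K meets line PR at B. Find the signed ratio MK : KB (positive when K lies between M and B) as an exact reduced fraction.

Assign P = (0, 0), Y = (1, 0), N = (0, 1) — the answer is frame-independent, so this choice is without loss of generality.
1. R lies on line NY with NR:RY = 1:2 ⇒ R = (1/3, 2/3)
2. U is where the line through R parallel to NP meets line PY ⇒ U = (1/3, 0)
3. K is the centroid of triangle UPR ⇒ K = (2/9, 2/9)
4. M is the intersection of line KN and line UR ⇒ M = (1/3, -1/6)
line MK meets PR at B = (2/11, 4/11)
K = M + t·(B−M) with t = 11/15, so MK:KB = 11/15:4/15

MK:KB = 11/4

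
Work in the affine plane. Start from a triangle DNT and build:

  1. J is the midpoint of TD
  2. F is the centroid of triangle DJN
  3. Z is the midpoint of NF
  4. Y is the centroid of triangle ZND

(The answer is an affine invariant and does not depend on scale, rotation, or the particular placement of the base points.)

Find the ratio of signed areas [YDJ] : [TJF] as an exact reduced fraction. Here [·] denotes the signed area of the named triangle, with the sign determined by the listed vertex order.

Choose coordinates D = (0, 0), N = (1, 0), T = (0, 1).
1. J is the midpoint of TD ⇒ J = (0, 1/2)
2. F is the centroid of triangle DJN ⇒ F = (1/3, 1/6)
3. Z is the midpoint of NF ⇒ Z = (2/3, 1/12)
4. Y is the centroid of triangle ZND ⇒ Y = (5/9, 1/36)
2·[YDJ] = -5/18, 2·[TJF] = 1/6
[YDJ]:[TJF] = -5/18:1/6 = -5/3

[YDJ]:[TJF] = -5/3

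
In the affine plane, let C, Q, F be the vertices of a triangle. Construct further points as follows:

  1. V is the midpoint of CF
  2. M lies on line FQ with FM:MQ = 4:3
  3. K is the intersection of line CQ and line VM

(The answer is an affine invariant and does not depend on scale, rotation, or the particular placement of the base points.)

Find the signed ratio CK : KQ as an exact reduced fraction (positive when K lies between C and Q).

CK:KQ = -4/3

Set C = (0, 0), Q = (1, 0), F = (0, 1); any affine frame gives the same invariant.
1. V is the midpoint of CF ⇒ V = (0, 1/2)
2. M lies on line FQ with FM:MQ = 4:3 ⇒ M = (4/7, 3/7)
3. K is the intersection of line CQ and line VM ⇒ K = (4, 0)
K = C + t·(Q−C) with t = 4, so CK:KQ = t:(1−t) = 4:-3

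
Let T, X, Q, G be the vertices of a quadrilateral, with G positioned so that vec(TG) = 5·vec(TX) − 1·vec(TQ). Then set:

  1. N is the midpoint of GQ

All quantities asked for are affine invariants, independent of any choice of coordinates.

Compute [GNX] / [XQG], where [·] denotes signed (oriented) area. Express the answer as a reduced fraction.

Work in coordinates with T = (0, 0), X = (1, 0), Q = (0, 1), G = (5, -1).
1. N is the midpoint of GQ ⇒ N = (5/2, 0)
2·[GNX] = 3/2, 2·[XQG] = -3
[GNX]:[XQG] = 3/2:-3 = -1/2

[GNX]:[XQG] = -1/2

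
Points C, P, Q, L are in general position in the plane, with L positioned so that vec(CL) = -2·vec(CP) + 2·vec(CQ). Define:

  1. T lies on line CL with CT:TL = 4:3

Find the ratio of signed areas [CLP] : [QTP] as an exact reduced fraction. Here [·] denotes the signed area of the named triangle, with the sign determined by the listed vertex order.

Choose coordinates C = (0, 0), P = (1, 0), Q = (0, 1), L = (-2, 2).
1. T lies on line CL with CT:TL = 4:3 ⇒ T = (-8/7, 8/7)
2·[CLP] = -2, 2·[QTP] = 1
[CLP]:[QTP] = -2:1 = -2

[CLP]:[QTP] = -2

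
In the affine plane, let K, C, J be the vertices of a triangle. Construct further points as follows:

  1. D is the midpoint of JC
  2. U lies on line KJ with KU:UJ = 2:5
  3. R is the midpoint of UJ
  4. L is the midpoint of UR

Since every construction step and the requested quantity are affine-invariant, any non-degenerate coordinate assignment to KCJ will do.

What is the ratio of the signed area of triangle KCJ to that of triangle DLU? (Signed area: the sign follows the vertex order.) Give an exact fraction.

[KCJ]:[DLU] = 56/5

Work in coordinates with K = (0, 0), C = (1, 0), J = (0, 1).
1. D is the midpoint of JC ⇒ D = (1/2, 1/2)
2. U lies on line KJ with KU:UJ = 2:5 ⇒ U = (0, 2/7)
3. R is the midpoint of UJ ⇒ R = (0, 9/14)
4. L is the midpoint of UR ⇒ L = (0, 13/28)
2·[KCJ] = 1, 2·[DLU] = 5/56
[KCJ]:[DLU] = 1:5/56 = 56/5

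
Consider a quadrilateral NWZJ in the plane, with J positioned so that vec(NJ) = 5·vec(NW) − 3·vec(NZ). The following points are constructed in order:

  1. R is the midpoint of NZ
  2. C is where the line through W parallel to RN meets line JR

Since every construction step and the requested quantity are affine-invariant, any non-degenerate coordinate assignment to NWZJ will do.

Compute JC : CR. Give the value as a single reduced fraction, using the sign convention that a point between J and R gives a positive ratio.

Work in coordinates with N = (0, 0), W = (1, 0), Z = (0, 1), J = (5, -3).
1. R is the midpoint of NZ ⇒ R = (0, 1/2)
2. C is where the line through W parallel to RN meets line JR ⇒ C = (1, -1/5)
C = J + t·(R−J) with t = 4/5, so JC:CR = t:(1−t) = 4/5:1/5

JC:CR = 4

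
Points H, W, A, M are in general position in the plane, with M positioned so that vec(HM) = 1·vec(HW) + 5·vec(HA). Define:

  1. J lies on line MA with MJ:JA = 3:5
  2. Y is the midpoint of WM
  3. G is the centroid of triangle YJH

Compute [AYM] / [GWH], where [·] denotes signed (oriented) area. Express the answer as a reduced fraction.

Assign H = (0, 0), W = (1, 0), A = (0, 1), M = (1, 5) — the answer is frame-independent, so this choice is without loss of generality.
1. J lies on line MA with MJ:JA = 3:5 ⇒ J = (5/8, 7/2)
2. Y is the midpoint of WM ⇒ Y = (1, 5/2)
3. G is the centroid of triangle YJH ⇒ G = (13/24, 2)
2·[AYM] = 5/2, 2·[GWH] = -2
[AYM]:[GWH] = 5/2:-2 = -5/4

[AYM]:[GWH] = -5/4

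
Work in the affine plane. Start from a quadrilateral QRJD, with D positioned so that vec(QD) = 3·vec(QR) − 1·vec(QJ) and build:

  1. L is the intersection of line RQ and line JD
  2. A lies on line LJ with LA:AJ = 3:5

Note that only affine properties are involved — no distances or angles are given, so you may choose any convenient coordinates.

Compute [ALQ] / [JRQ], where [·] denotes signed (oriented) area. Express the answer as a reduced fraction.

[ALQ]:[JRQ] = 9/16

Choose coordinates Q = (0, 0), R = (1, 0), J = (0, 1), D = (3, -1).
1. L is the intersection of line RQ and line JD ⇒ L = (3/2, 0)
2. A lies on line LJ with LA:AJ = 3:5 ⇒ A = (15/16, 3/8)
2·[ALQ] = -9/16, 2·[JRQ] = -1
[ALQ]:[JRQ] = -9/16:-1 = 9/16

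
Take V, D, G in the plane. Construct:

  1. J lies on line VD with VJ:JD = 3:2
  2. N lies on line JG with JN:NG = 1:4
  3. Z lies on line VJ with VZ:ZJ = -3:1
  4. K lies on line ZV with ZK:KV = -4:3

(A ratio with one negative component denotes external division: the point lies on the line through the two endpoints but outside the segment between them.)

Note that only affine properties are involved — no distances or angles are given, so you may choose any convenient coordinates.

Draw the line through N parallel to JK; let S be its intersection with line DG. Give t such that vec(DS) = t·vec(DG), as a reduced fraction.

Work in coordinates with V = (0, 0), D = (1, 0), G = (0, 1).
1. J lies on line VD with VJ:JD = 3:2 ⇒ J = (3/5, 0)
2. N lies on line JG with JN:NG = 1:4 ⇒ N = (12/25, 1/5)
3. Z lies on line VJ with VZ:ZJ = -3:1 ⇒ Z = (9/10, 0)
4. K lies on line ZV with ZK:KV = -4:3 ⇒ K = (-27/10, 0)
through N parallel to JK: direction (-33/10, 0); meets DG at S = (4/5, 1/5)
S = D + t·(G−D) with t = 1/5

t = 1/5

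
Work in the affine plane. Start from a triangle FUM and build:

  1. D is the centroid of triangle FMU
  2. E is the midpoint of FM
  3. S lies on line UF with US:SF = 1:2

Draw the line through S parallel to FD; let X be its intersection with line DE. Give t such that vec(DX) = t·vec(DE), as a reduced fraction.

t = -4/3

Assign F = (0, 0), U = (1, 0), M = (0, 1) — the answer is frame-independent, so this choice is without loss of generality.
1. D is the centroid of triangle FMU ⇒ D = (1/3, 1/3)
2. E is the midpoint of FM ⇒ E = (0, 1/2)
3. S lies on line UF with US:SF = 1:2 ⇒ S = (2/3, 0)
through S parallel to FD: direction (1/3, 1/3); meets DE at X = (7/9, 1/9)
X = D + t·(E−D) with t = -4/3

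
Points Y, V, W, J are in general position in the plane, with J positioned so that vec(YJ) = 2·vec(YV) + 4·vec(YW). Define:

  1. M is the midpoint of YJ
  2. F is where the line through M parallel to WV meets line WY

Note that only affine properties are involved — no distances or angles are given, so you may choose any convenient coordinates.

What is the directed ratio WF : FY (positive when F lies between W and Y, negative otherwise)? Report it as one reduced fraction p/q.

WF:FY = -2/3

Choose coordinates Y = (0, 0), V = (1, 0), W = (0, 1), J = (2, 4).
1. M is the midpoint of YJ ⇒ M = (1, 2)
2. F is where the line through M parallel to WV meets line WY ⇒ F = (0, 3)
F = W + t·(Y−W) with t = -2, so WF:FY = t:(1−t) = -2:3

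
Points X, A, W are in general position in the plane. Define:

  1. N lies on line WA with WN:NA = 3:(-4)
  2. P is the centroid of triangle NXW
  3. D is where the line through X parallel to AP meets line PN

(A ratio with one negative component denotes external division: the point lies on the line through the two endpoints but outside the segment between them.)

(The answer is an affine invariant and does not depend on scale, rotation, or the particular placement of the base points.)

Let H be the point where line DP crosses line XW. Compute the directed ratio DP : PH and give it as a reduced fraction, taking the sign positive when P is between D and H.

DP:PH = -5/2

Work in coordinates with X = (0, 0), A = (1, 0), W = (0, 1).
1. N lies on line WA with WN:NA = 3:(-4) ⇒ N = (-3, 4)
2. P is the centroid of triangle NXW ⇒ P = (-1, 5/3)
3. D is where the line through X parallel to AP meets line PN ⇒ D = (3/2, -5/4)
line DP meets XW at H = (0, 1/2)
P = D + t·(H−D) with t = 5/3, so DP:PH = 5/3:-2/3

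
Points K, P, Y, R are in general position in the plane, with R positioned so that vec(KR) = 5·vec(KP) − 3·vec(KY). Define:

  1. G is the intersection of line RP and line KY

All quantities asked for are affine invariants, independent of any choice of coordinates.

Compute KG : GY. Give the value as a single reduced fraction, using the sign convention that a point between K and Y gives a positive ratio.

KG:GY = 3

Assign K = (0, 0), P = (1, 0), Y = (0, 1), R = (5, -3) — the answer is frame-independent, so this choice is without loss of generality.
1. G is the intersection of line RP and line KY ⇒ G = (0, 3/4)
G = K + t·(Y−K) with t = 3/4, so KG:GY = t:(1−t) = 3/4:1/4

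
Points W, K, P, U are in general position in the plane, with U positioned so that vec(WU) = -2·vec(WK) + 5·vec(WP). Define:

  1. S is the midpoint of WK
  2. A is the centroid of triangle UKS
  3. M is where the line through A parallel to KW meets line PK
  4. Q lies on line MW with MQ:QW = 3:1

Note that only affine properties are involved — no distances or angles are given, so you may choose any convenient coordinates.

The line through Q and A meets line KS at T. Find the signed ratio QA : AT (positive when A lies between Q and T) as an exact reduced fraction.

QA:AT = -3/4

Set W = (0, 0), K = (1, 0), P = (0, 1), U = (-2, 5); any affine frame gives the same invariant.
1. S is the midpoint of WK ⇒ S = (1/2, 0)
2. A is the centroid of triangle UKS ⇒ A = (-1/6, 5/3)
3. M is where the line through A parallel to KW meets line PK ⇒ M = (-2/3, 5/3)
4. Q lies on line MW with MQ:QW = 3:1 ⇒ Q = (-1/6, 5/12)
line QA meets KS at T = (-1/6, 0)
A = Q + t·(T−Q) with t = -3, so QA:AT = -3:4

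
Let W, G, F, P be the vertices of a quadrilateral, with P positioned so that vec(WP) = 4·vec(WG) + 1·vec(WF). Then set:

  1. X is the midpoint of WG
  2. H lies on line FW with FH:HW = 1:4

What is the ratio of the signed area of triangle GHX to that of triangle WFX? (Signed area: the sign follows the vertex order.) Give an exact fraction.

Assign W = (0, 0), G = (1, 0), F = (0, 1), P = (4, 1) — the answer is frame-independent, so this choice is without loss of generality.
1. X is the midpoint of WG ⇒ X = (1/2, 0)
2. H lies on line FW with FH:HW = 1:4 ⇒ H = (0, 4/5)
2·[GHX] = 2/5, 2·[WFX] = -1/2
[GHX]:[WFX] = 2/5:-1/2 = -4/5

[GHX]:[WFX] = -4/5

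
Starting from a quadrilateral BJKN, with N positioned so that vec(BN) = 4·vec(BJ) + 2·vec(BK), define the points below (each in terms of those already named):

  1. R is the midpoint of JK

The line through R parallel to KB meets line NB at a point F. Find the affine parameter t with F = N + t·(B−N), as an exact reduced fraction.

Choose coordinates B = (0, 0), J = (1, 0), K = (0, 1), N = (4, 2).
1. R is the midpoint of JK ⇒ R = (1/2, 1/2)
through R parallel to KB: direction (0, -1); meets NB at F = (1/2, 1/4)
F = N + t·(B−N) with t = 7/8

t = 7/8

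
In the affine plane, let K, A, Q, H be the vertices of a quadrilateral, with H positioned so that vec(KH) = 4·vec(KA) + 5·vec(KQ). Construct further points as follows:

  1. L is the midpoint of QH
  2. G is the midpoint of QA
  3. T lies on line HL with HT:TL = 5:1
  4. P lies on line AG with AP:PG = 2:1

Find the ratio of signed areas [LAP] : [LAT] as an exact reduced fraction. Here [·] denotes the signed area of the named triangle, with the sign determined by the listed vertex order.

[LAP]:[LAT] = -2

Set K = (0, 0), A = (1, 0), Q = (0, 1), H = (4, 5); any affine frame gives the same invariant.
1. L is the midpoint of QH ⇒ L = (2, 3)
2. G is the midpoint of QA ⇒ G = (1/2, 1/2)
3. T lies on line HL with HT:TL = 5:1 ⇒ T = (7/3, 10/3)
4. P lies on line AG with AP:PG = 2:1 ⇒ P = (2/3, 1/3)
2·[LAP] = -4/3, 2·[LAT] = 2/3
[LAP]:[LAT] = -4/3:2/3 = -2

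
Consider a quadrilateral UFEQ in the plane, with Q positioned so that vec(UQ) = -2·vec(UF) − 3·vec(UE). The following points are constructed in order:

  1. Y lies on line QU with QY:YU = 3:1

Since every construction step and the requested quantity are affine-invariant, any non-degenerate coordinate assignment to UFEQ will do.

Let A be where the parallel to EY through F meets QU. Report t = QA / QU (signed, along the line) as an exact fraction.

Work in coordinates with U = (0, 0), F = (1, 0), E = (0, 1), Q = (-2, -3).
1. Y lies on line QU with QY:YU = 3:1 ⇒ Y = (-1/2, -3/4)
through F parallel to EY: direction (-1/2, -7/4); meets QU at A = (7/4, 21/8)
A = Q + t·(U−Q) with t = 15/8

t = 15/8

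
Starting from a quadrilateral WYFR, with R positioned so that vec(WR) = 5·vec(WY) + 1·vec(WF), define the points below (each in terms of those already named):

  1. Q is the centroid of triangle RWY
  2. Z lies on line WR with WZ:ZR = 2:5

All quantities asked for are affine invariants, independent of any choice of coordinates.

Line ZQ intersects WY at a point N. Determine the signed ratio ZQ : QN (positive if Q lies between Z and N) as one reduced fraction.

ZQ:QN = -1/7

Assign W = (0, 0), Y = (1, 0), F = (0, 1), R = (5, 1) — the answer is frame-independent, so this choice is without loss of generality.
1. Q is the centroid of triangle RWY ⇒ Q = (2, 1/3)
2. Z lies on line WR with WZ:ZR = 2:5 ⇒ Z = (10/7, 2/7)
line ZQ meets WY at N = (-2, 0)
Q = Z + t·(N−Z) with t = -1/6, so ZQ:QN = -1/6:7/6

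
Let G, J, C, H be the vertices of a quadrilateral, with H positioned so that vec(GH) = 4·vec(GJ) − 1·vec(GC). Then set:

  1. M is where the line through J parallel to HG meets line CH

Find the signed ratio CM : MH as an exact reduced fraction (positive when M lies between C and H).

Set G = (0, 0), J = (1, 0), C = (0, 1), H = (4, -1); any affine frame gives the same invariant.
1. M is where the line through J parallel to HG meets line CH ⇒ M = (3, -1/2)
M = C + t·(H−C) with t = 3/4, so CM:MH = t:(1−t) = 3/4:1/4

CM:MH = 3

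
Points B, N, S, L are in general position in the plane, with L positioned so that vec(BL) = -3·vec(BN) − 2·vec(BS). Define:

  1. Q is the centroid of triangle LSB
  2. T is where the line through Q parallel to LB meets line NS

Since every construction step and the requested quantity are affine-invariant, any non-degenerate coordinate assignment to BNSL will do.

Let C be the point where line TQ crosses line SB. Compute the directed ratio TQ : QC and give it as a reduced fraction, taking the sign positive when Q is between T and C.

TQ:QC = -7/5

Work in coordinates with B = (0, 0), N = (1, 0), S = (0, 1), L = (-3, -2).
1. Q is the centroid of triangle LSB ⇒ Q = (-1, -1/3)
2. T is where the line through Q parallel to LB meets line NS ⇒ T = (2/5, 3/5)
line TQ meets SB at C = (0, 1/3)
Q = T + t·(C−T) with t = 7/2, so TQ:QC = 7/2:-5/2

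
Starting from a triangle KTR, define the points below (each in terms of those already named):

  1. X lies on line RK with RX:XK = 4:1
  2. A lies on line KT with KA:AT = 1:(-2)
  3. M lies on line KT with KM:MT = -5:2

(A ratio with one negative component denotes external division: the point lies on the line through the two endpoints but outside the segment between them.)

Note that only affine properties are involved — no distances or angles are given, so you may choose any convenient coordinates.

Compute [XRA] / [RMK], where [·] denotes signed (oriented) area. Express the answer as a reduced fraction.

[XRA]:[RMK] = -12/25

Assign K = (0, 0), T = (1, 0), R = (0, 1) — the answer is frame-independent, so this choice is without loss of generality.
1. X lies on line RK with RX:XK = 4:1 ⇒ X = (0, 1/5)
2. A lies on line KT with KA:AT = 1:(-2) ⇒ A = (-1, 0)
3. M lies on line KT with KM:MT = -5:2 ⇒ M = (5/3, 0)
2·[XRA] = 4/5, 2·[RMK] = -5/3
[XRA]:[RMK] = 4/5:-5/3 = -12/25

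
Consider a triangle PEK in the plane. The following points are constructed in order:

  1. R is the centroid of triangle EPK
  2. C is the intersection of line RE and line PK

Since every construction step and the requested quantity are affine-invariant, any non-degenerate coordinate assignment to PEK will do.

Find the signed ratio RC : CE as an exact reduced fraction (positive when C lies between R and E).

Choose coordinates P = (0, 0), E = (1, 0), K = (0, 1).
1. R is the centroid of triangle EPK ⇒ R = (1/3, 1/3)
2. C is the intersection of line RE and line PK ⇒ C = (0, 1/2)
C = R + t·(E−R) with t = -1/2, so RC:CE = t:(1−t) = -1/2:3/2

RC:CE = -1/3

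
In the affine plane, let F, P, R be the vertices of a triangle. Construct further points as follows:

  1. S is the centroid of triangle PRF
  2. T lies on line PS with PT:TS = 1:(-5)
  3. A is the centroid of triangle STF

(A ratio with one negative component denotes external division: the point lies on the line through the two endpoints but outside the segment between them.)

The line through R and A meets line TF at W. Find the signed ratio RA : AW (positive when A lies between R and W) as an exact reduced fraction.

RA:AW = 37/5

Assign F = (0, 0), P = (1, 0), R = (0, 1) — the answer is frame-independent, so this choice is without loss of generality.
1. S is the centroid of triangle PRF ⇒ S = (1/3, 1/3)
2. T lies on line PS with PT:TS = 1:(-5) ⇒ T = (7/6, -1/12)
3. A is the centroid of triangle STF ⇒ A = (1/2, 1/12)
line RA meets TF at W = (21/37, -3/74)
A = R + t·(W−R) with t = 37/42, so RA:AW = 37/42:5/42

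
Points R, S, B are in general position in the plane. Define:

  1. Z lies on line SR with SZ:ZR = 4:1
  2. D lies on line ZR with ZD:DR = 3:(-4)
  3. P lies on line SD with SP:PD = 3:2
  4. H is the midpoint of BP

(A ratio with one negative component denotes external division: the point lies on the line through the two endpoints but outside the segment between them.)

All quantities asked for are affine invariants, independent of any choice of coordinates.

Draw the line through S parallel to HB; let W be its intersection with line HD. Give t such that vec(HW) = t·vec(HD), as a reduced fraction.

t = -3/2

Assign R = (0, 0), S = (1, 0), B = (0, 1) — the answer is frame-independent, so this choice is without loss of generality.
1. Z lies on line SR with SZ:ZR = 4:1 ⇒ Z = (1/5, 0)
2. D lies on line ZR with ZD:DR = 3:(-4) ⇒ D = (4/5, 0)
3. P lies on line SD with SP:PD = 3:2 ⇒ P = (22/25, 0)
4. H is the midpoint of BP ⇒ H = (11/25, 1/2)
through S parallel to HB: direction (-11/25, 1/2); meets HD at W = (-1/10, 5/4)
W = H + t·(D−H) with t = -3/2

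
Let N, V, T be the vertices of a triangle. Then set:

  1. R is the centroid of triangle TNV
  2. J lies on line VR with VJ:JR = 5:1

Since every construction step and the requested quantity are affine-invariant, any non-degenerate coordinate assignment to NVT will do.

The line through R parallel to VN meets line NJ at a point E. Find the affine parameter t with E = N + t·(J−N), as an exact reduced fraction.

Set N = (0, 0), V = (1, 0), T = (0, 1); any affine frame gives the same invariant.
1. R is the centroid of triangle TNV ⇒ R = (1/3, 1/3)
2. J lies on line VR with VJ:JR = 5:1 ⇒ J = (4/9, 5/18)
through R parallel to VN: direction (-1, 0); meets NJ at E = (8/15, 1/3)
E = N + t·(J−N) with t = 6/5

t = 6/5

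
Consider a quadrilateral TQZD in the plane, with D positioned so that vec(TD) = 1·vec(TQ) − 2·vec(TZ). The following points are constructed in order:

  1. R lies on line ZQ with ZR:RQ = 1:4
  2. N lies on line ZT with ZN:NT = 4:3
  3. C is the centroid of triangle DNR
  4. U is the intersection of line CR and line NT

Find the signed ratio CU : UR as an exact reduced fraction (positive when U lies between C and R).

Set T = (0, 0), Q = (1, 0), Z = (0, 1), D = (1, -2); any affine frame gives the same invariant.
1. R lies on line ZQ with ZR:RQ = 1:4 ⇒ R = (1/5, 4/5)
2. N lies on line ZT with ZN:NT = 4:3 ⇒ N = (0, 3/7)
3. C is the centroid of triangle DNR ⇒ C = (2/5, -9/35)
4. U is the intersection of line CR and line NT ⇒ U = (0, 13/7)
U = C + t·(R−C) with t = 2, so CU:UR = t:(1−t) = 2:-1

CU:UR = -2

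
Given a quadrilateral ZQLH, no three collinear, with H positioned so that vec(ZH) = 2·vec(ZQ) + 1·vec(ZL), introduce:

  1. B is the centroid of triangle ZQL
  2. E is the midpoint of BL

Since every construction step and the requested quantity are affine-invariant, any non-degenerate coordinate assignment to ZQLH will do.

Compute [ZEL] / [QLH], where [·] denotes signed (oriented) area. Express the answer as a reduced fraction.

[ZEL]:[QLH] = -1/12

Choose coordinates Z = (0, 0), Q = (1, 0), L = (0, 1), H = (2, 1).
1. B is the centroid of triangle ZQL ⇒ B = (1/3, 1/3)
2. E is the midpoint of BL ⇒ E = (1/6, 2/3)
2·[ZEL] = 1/6, 2·[QLH] = -2
[ZEL]:[QLH] = 1/6:-2 = -1/12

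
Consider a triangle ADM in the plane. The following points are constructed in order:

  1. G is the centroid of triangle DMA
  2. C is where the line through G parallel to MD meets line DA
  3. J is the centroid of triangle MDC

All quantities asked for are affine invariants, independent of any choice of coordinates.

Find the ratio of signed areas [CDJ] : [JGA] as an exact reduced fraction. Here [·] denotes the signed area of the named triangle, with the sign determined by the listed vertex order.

Work in coordinates with A = (0, 0), D = (1, 0), M = (0, 1).
1. G is the centroid of triangle DMA ⇒ G = (1/3, 1/3)
2. C is where the line through G parallel to MD meets line DA ⇒ C = (2/3, 0)
3. J is the centroid of triangle MDC ⇒ J = (5/9, 1/3)
2·[CDJ] = 1/9, 2·[JGA] = 2/27
[CDJ]:[JGA] = 1/9:2/27 = 3/2

[CDJ]:[JGA] = 3/2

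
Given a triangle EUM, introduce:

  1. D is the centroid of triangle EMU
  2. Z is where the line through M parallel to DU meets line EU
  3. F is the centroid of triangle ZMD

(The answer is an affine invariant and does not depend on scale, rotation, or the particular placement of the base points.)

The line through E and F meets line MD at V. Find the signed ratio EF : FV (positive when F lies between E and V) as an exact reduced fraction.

Choose coordinates E = (0, 0), U = (1, 0), M = (0, 1).
1. D is the centroid of triangle EMU ⇒ D = (1/3, 1/3)
2. Z is where the line through M parallel to DU meets line EU ⇒ Z = (2, 0)
3. F is the centroid of triangle ZMD ⇒ F = (7/9, 4/9)
line EF meets MD at V = (7/18, 2/9)
F = E + t·(V−E) with t = 2, so EF:FV = 2:-1

EF:FV = -2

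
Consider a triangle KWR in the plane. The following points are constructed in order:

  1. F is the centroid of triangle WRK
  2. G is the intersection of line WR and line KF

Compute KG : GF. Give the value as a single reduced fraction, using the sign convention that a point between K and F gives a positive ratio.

Work in coordinates with K = (0, 0), W = (1, 0), R = (0, 1).
1. F is the centroid of triangle WRK ⇒ F = (1/3, 1/3)
2. G is the intersection of line WR and line KF ⇒ G = (1/2, 1/2)
G = K + t·(F−K) with t = 3/2, so KG:GF = t:(1−t) = 3/2:-1/2

KG:GF = -3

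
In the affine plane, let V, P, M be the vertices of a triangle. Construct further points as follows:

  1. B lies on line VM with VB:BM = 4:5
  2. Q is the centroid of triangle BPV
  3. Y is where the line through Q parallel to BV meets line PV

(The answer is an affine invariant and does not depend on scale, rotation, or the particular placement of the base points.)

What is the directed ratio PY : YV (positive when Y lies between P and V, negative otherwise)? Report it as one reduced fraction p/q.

Assign V = (0, 0), P = (1, 0), M = (0, 1) — the answer is frame-independent, so this choice is without loss of generality.
1. B lies on line VM with VB:BM = 4:5 ⇒ B = (0, 4/9)
2. Q is the centroid of triangle BPV ⇒ Q = (1/3, 4/27)
3. Y is where the line through Q parallel to BV meets line PV ⇒ Y = (1/3, 0)
Y = P + t·(V−P) with t = 2/3, so PY:YV = t:(1−t) = 2/3:1/3

PY:YV = 2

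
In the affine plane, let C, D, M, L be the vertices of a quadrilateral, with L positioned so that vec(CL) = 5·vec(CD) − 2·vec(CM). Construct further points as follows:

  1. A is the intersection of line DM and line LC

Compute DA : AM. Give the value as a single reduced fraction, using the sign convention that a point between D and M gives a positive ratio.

Set C = (0, 0), D = (1, 0), M = (0, 1), L = (5, -2); any affine frame gives the same invariant.
1. A is the intersection of line DM and line LC ⇒ A = (5/3, -2/3)
A = D + t·(M−D) with t = -2/3, so DA:AM = t:(1−t) = -2/3:5/3

DA:AM = -2/5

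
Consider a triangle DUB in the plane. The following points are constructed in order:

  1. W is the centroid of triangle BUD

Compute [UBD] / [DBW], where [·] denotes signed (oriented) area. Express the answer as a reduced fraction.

[UBD]:[DBW] = -3

Work in coordinates with D = (0, 0), U = (1, 0), B = (0, 1).
1. W is the centroid of triangle BUD ⇒ W = (1/3, 1/3)
2·[UBD] = 1, 2·[DBW] = -1/3
[UBD]:[DBW] = 1:-1/3 = -3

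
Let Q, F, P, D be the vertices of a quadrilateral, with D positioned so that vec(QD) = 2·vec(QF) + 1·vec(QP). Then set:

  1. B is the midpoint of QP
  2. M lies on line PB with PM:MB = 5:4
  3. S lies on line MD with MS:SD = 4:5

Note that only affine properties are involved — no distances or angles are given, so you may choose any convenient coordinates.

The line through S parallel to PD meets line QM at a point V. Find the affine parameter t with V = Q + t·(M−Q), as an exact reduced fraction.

t = 137/117

Set Q = (0, 0), F = (1, 0), P = (0, 1), D = (2, 1); any affine frame gives the same invariant.
1. B is the midpoint of QP ⇒ B = (0, 1/2)
2. M lies on line PB with PM:MB = 5:4 ⇒ M = (0, 13/18)
3. S lies on line MD with MS:SD = 4:5 ⇒ S = (8/9, 137/162)
through S parallel to PD: direction (2, 0); meets QM at V = (0, 137/162)
V = Q + t·(M−Q) with t = 137/117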